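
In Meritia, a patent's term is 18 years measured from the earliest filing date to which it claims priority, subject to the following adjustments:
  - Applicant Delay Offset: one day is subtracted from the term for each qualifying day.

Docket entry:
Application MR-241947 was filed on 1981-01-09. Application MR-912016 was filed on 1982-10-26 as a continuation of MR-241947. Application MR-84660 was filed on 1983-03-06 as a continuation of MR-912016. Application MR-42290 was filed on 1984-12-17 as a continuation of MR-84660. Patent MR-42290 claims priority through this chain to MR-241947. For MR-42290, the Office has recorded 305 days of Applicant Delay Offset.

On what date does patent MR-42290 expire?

Earliest priority filing: 9 January 1981.
Base term: 9 January 1981 + 18 years → 9 January 1999.
Applicant Delay Offset: −305 days → 10 March 1998.

1998-03-10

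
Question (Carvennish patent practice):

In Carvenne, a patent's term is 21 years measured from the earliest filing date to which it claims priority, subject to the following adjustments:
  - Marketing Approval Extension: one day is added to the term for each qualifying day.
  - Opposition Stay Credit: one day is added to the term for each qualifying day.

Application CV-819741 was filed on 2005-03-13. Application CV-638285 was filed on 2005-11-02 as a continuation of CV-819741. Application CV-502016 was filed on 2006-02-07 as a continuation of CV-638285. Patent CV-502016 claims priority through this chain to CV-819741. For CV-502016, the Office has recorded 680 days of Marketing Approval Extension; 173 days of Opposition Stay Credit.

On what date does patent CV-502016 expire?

Earliest priority filing: 13 March 2005.
Base term: 13 March 2005 + 21 years → 13 March 2026.
Marketing Approval Extension: +680 days → 22 January 2028.
Opposition Stay Credit: +173 days → 13 July 2028.

July 13, 2028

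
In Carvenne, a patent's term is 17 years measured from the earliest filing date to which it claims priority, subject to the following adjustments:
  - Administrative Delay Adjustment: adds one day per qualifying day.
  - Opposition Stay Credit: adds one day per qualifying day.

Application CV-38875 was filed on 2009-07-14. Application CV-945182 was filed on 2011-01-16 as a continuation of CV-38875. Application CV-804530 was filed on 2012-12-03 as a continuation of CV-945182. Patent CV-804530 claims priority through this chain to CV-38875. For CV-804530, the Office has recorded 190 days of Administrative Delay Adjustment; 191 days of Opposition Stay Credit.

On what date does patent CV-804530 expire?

2027-07-30

Earliest priority filing: 14 July 2009.
Base term: 14 July 2009 + 17 years → 14 July 2026.
Administrative Delay Adjustment: +190 days → 20 January 2027.
Opposition Stay Credit: +191 days → 30 July 2027.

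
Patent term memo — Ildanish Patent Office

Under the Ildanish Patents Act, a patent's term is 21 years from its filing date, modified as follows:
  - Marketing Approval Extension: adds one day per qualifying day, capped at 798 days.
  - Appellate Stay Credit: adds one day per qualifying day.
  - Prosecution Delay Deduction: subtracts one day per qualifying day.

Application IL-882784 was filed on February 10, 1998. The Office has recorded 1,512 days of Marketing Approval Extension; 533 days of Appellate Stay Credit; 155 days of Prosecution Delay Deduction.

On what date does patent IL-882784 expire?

Base term: filing date + 21 years → 10 February 2019.
Marketing Approval Extension: 1512 days claimed exceeds the 798-day cap, so +798 days → 18 April 2021.
Appellate Stay Credit: +533 days → 3 October 2022.
Prosecution Delay Deduction: −155 days → 1 May 2022.

May 1, 2022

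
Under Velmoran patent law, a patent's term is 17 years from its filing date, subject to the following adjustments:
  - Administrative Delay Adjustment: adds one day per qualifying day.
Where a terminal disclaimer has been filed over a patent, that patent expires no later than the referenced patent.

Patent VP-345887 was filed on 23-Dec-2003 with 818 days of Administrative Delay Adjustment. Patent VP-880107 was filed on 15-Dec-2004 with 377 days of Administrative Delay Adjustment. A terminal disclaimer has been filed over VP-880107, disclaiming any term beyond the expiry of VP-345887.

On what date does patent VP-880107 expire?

Natural term of VP-880107:
  Base: filing + 17 years → 15 December 2021.
  Administrative Delay Adjustment: +377 days → 27 December 2022.
Expiry of referenced patent VP-345887:
  Base: filing + 17 years → 23 December 2020.
  Administrative Delay Adjustment: +818 days → 21 March 2023.
Terminal disclaimer: VP-880107 expires on the earlier of 27 December 2022 and 21 March 2023.

December 27, 2022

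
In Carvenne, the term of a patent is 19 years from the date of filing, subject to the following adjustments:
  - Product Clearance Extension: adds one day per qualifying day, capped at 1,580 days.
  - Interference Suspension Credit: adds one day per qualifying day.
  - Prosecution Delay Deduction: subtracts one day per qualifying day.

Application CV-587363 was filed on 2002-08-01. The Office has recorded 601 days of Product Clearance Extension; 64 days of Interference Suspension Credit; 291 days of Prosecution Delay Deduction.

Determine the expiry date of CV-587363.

August 10, 2022

Base term: filing date + 19 years → 1 August 2021.
Product Clearance Extension: 601 days (within the 1580-day cap) → +601 days → 25 March 2023.
Interference Suspension Credit: +64 days → 28 May 2023.
Prosecution Delay Deduction: −291 days → 10 August 2022.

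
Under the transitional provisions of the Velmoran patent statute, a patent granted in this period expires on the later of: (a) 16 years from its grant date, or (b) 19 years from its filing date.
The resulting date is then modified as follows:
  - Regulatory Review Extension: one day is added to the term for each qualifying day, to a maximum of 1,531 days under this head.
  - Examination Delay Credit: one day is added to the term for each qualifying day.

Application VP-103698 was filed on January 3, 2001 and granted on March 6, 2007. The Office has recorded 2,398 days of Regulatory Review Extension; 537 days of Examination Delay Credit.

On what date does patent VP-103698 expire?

November 2, 2028

(a) grant + 16 years → 6 March 2023.
(b) filing + 19 years → 3 January 2020.
Later of the two: 6 March 2023.
Regulatory Review Extension: 2398 days claimed exceeds the 1531-day cap, so +1531 days → 15 May 2027.
Examination Delay Credit: +537 days → 2 November 2028.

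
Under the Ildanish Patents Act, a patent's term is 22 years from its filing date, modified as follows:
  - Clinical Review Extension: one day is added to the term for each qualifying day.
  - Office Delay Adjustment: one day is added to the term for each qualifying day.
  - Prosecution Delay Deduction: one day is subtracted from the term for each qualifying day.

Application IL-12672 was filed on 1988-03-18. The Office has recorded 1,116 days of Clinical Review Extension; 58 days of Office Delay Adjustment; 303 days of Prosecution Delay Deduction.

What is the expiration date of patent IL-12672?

2012-08-05

Base term: filing date + 22 years → 18 March 2010.
Clinical Review Extension: +1116 days → 7 April 2013.
Office Delay Adjustment: +58 days → 4 June 2013.
Prosecution Delay Deduction: −303 days → 5 August 2012.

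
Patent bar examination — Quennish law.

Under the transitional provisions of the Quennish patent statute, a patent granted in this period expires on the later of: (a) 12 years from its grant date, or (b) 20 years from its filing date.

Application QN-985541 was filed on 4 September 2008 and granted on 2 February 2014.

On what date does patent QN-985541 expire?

2028-09-04

(a) grant + 12 years → 2 February 2026.
(b) filing + 20 years → 4 September 2028.
Later of the two: 4 September 2028.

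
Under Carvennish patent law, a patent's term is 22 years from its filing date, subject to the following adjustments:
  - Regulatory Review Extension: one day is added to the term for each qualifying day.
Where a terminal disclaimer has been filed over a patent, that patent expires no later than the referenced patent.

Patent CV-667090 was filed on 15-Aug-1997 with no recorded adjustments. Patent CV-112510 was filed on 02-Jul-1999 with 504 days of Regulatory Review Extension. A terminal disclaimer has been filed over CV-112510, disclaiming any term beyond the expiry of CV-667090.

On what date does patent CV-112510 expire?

August 15, 2019

Natural term of CV-112510:
  Base: filing + 22 years → 2 July 2021.
  Regulatory Review Extension: +504 days → 18 November 2022.
Expiry of referenced patent CV-667090:
  Base: filing + 22 years → 15 August 2019.
Terminal disclaimer: CV-112510 expires on the earlier of 18 November 2022 and 15 August 2019.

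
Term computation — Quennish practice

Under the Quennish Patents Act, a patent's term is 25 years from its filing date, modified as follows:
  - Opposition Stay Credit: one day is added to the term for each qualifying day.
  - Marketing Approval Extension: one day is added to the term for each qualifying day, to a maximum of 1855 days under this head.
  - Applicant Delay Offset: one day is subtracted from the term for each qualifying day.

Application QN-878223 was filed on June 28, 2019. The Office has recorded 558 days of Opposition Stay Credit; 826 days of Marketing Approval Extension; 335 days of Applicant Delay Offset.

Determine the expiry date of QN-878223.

Base term: filing date + 25 years → 28 June 2044.
Opposition Stay Credit: +558 days → 7 January 2046.
Marketing Approval Extension: 826 days (within the 1855-day cap) → +826 days → 12 April 2048.
Applicant Delay Offset: −335 days → 13 May 2047.

May 13, 2047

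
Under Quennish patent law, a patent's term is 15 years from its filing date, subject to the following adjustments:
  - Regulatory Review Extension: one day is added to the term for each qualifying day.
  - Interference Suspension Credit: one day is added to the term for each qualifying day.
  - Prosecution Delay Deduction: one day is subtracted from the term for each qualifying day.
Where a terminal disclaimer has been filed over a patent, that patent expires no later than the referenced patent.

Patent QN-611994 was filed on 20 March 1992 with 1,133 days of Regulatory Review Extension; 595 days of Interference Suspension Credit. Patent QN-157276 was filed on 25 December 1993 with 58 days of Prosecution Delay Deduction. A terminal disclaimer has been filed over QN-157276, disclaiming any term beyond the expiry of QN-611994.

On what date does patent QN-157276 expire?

October 28, 2008

Natural term of QN-157276:
  Base: filing + 15 years → 25 December 2008.
  Prosecution Delay Deduction: −58 days → 28 October 2008.
Expiry of referenced patent QN-611994:
  Base: filing + 15 years → 20 March 2007.
  Regulatory Review Extension: +1133 days → 26 April 2010.
  Interference Suspension Credit: +595 days → 12 December 2011.
Terminal disclaimer: QN-157276 expires on the earlier of 28 October 2008 and 12 December 2011.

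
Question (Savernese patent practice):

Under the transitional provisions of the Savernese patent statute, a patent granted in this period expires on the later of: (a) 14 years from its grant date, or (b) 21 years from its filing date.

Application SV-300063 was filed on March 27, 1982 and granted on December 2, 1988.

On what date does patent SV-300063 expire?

2003-03-27

(a) grant + 14 years → 2 December 2002.
(b) filing + 21 years → 27 March 2003.
Later of the two: 27 March 2003.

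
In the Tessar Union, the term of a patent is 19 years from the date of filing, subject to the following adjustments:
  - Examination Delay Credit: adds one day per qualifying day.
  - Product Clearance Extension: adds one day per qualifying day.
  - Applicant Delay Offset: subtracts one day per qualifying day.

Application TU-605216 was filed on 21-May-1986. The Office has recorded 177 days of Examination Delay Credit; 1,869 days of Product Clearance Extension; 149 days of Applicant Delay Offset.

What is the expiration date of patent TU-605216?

Base term: filing date + 19 years → 21 May 2005.
Examination Delay Credit: +177 days → 14 November 2005.
Product Clearance Extension: +1869 days → 27 December 2010.
Applicant Delay Offset: −149 days → 31 July 2010.

July 31, 2010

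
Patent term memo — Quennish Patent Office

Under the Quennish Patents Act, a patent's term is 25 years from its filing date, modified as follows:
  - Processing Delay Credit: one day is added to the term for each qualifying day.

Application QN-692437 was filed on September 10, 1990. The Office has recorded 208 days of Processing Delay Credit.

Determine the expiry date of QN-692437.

April 5, 2016

Base term: filing date + 25 years → 10 September 2015.
Processing Delay Credit: +208 days → 5 April 2016.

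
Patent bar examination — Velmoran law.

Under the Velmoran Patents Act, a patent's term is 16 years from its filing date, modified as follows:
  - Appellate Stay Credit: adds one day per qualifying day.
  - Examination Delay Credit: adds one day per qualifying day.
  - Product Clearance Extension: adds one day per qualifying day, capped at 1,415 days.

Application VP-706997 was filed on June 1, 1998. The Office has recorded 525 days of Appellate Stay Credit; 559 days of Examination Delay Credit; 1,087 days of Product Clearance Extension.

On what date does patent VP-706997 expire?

May 11, 2020

Base term: filing date + 16 years → 1 June 2014.
Appellate Stay Credit: +525 days → 8 November 2015.
Examination Delay Credit: +559 days → 20 May 2017.
Product Clearance Extension: 1087 days (within the 1415-day cap) → +1087 days → 11 May 2020.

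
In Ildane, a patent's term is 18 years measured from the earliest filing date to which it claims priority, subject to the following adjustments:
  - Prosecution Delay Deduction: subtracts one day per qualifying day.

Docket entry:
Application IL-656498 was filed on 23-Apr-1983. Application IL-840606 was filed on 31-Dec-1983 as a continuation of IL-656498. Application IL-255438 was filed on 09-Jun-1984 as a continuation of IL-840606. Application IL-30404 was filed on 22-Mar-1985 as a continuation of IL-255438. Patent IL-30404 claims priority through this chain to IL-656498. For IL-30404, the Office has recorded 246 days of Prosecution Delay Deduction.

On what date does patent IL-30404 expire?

Earliest priority filing: 23 April 1983.
Base term: 23 April 1983 + 18 years → 23 April 2001.
Prosecution Delay Deduction: −246 days → 20 August 2000.

2000-08-20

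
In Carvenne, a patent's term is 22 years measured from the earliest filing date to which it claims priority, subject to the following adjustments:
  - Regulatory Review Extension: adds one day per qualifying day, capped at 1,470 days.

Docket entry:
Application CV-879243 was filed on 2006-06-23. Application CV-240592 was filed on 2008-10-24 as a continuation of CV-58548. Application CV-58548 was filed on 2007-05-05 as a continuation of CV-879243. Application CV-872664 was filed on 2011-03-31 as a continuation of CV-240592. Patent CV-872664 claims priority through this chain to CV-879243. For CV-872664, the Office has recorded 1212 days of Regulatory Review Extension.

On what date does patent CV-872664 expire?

Earliest priority filing: 23 June 2006.
Base term: 23 June 2006 + 22 years → 23 June 2028.
Regulatory Review Extension: 1212 days (within the 1470-day cap) → +1212 days → 18 October 2031.

2031-10-18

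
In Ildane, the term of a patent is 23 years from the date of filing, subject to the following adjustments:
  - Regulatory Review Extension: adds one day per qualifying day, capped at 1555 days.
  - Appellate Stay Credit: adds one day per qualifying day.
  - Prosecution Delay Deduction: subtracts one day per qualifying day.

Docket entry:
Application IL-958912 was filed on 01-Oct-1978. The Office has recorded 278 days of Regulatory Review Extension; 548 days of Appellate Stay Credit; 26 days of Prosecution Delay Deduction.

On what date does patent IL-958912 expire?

Base term: filing date + 23 years → 1 October 2001.
Regulatory Review Extension: 278 days (within the 1555-day cap) → +278 days → 6 July 2002.
Appellate Stay Credit: +548 days → 5 January 2004.
Prosecution Delay Deduction: −26 days → 10 December 2003.

2003-12-10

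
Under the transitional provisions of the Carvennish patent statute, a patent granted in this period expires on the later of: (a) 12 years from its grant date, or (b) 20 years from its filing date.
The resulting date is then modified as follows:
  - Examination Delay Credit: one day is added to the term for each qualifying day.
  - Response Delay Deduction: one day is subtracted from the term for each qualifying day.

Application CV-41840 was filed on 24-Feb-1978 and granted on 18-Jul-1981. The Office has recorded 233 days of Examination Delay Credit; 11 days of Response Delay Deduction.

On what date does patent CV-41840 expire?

October 4, 1998

(a) grant + 12 years → 18 July 1993.
(b) filing + 20 years → 24 February 1998.
Later of the two: 24 February 1998.
Examination Delay Credit: +233 days → 15 October 1998.
Response Delay Deduction: −11 days → 4 October 1998.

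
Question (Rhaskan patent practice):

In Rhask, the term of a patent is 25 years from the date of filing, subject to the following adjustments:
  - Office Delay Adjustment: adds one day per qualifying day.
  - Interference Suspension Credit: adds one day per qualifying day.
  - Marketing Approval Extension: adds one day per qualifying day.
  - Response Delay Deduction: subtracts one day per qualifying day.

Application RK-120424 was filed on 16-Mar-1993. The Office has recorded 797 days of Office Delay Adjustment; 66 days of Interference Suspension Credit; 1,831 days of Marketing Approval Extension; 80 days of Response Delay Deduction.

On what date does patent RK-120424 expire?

2025-05-12

Base term: filing date + 25 years → 16 March 2018.
Office Delay Adjustment: +797 days → 21 May 2020.
Interference Suspension Credit: +66 days → 26 July 2020.
Marketing Approval Extension: +1831 days → 31 July 2025.
Response Delay Deduction: −80 days → 12 May 2025.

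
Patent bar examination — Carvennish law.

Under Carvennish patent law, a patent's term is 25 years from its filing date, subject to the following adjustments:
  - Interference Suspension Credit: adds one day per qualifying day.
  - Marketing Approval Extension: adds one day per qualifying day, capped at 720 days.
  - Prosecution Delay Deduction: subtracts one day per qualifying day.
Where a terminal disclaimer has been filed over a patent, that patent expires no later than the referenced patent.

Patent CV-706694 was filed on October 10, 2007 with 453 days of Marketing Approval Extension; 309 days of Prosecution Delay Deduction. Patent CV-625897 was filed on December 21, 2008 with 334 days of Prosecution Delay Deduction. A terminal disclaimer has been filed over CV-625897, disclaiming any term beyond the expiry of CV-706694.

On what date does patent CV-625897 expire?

January 21, 2033

Natural term of CV-625897:
  Base: filing + 25 years → 21 December 2033.
  Prosecution Delay Deduction: −334 days → 21 January 2033.
Expiry of referenced patent CV-706694:
  Base: filing + 25 years → 10 October 2032.
  Marketing Approval Extension: 453 days (within the 720-day cap) → +453 days → 6 January 2034.
  Prosecution Delay Deduction: −309 days → 3 March 2033.
Terminal disclaimer: CV-625897 expires on the earlier of 21 January 2033 and 3 March 2033.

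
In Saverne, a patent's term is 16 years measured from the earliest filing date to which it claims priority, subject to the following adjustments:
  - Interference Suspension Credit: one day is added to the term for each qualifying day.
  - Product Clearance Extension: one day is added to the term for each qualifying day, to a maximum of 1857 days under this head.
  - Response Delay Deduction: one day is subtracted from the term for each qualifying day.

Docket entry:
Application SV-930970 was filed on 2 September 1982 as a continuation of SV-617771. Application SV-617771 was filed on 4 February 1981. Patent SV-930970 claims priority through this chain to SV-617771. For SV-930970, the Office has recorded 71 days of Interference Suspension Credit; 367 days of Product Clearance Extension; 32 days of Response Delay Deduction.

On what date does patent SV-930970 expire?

Earliest priority filing: 4 February 1981.
Base term: 4 February 1981 + 16 years → 4 February 1997.
Interference Suspension Credit: +71 days → 16 April 1997.
Product Clearance Extension: 367 days (within the 1857-day cap) → +367 days → 18 April 1998.
Response Delay Deduction: −32 days → 17 March 1998.

March 17, 1998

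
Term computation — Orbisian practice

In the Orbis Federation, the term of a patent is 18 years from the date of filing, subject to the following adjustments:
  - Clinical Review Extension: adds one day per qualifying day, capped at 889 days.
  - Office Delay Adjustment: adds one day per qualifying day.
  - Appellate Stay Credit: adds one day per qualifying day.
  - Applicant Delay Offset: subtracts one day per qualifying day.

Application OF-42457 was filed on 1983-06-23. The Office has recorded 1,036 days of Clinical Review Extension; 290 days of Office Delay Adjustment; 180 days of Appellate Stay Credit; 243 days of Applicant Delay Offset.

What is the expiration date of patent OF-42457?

Base term: filing date + 18 years → 23 June 2001.
Clinical Review Extension: 1036 days claimed exceeds the 889-day cap, so +889 days → 29 November 2003.
Office Delay Adjustment: +290 days → 14 September 2004.
Appellate Stay Credit: +180 days → 13 March 2005.
Applicant Delay Offset: −243 days → 13 July 2004.

July 13, 2004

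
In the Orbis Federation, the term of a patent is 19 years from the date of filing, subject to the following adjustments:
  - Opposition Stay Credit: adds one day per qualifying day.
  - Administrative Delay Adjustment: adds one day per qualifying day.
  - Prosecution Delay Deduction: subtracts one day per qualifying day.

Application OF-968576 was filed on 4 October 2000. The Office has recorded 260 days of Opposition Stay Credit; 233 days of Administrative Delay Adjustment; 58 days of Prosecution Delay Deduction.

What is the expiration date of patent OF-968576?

Base term: filing date + 19 years → 4 October 2019.
Opposition Stay Credit: +260 days → 20 June 2020.
Administrative Delay Adjustment: +233 days → 8 February 2021.
Prosecution Delay Deduction: −58 days → 12 December 2020.

2020-12-12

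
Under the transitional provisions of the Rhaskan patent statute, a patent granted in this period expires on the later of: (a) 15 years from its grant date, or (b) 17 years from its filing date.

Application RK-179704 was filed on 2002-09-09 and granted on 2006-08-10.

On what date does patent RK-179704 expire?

August 10, 2021

(a) grant + 15 years → 10 August 2021.
(b) filing + 17 years → 9 September 2019.
Later of the two: 10 August 2021.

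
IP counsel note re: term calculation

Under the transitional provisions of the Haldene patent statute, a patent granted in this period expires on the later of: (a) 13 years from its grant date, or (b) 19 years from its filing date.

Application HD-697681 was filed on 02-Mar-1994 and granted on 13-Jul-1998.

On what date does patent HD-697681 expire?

2013-03-02

(a) grant + 13 years → 13 July 2011.
(b) filing + 19 years → 2 March 2013.
Later of the two: 2 March 2013.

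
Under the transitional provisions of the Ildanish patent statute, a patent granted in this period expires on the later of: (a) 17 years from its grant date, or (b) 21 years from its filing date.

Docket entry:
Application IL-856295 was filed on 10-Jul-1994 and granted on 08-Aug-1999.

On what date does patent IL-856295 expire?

(a) grant + 17 years → 8 August 2016.
(b) filing + 21 years → 10 July 2015.
Later of the two: 8 August 2016.

August 8, 2016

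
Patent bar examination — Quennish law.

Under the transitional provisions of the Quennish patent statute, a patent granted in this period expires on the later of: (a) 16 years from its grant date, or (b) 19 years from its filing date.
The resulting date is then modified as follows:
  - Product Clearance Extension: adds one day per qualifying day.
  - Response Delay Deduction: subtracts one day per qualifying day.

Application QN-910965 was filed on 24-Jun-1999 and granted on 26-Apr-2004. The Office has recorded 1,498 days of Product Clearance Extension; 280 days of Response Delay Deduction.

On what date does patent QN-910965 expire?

(a) grant + 16 years → 26 April 2020.
(b) filing + 19 years → 24 June 2018.
Later of the two: 26 April 2020.
Product Clearance Extension: +1498 days → 2 June 2024.
Response Delay Deduction: −280 days → 27 August 2023.

2023-08-27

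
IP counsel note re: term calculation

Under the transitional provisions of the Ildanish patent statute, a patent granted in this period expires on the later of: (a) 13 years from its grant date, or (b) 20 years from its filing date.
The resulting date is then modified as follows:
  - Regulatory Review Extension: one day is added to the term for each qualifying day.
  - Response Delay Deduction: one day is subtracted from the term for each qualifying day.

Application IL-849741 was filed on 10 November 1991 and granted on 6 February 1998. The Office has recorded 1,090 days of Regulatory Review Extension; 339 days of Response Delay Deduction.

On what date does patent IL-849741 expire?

(a) grant + 13 years → 6 February 2011.
(b) filing + 20 years → 10 November 2011.
Later of the two: 10 November 2011.
Regulatory Review Extension: +1090 days → 4 November 2014.
Response Delay Deduction: −339 days → 30 November 2013.

2013-11-30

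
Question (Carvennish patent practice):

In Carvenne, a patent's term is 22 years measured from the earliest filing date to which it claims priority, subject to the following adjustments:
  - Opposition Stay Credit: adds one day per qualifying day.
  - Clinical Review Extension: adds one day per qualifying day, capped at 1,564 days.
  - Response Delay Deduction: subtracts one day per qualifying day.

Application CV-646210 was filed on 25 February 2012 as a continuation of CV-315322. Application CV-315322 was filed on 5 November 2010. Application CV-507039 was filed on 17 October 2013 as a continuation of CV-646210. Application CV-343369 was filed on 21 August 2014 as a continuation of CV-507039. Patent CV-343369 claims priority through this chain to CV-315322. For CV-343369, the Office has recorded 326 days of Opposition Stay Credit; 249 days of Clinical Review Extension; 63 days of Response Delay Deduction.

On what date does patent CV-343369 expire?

2034-04-01

Earliest priority filing: 5 November 2010.
Base term: 5 November 2010 + 22 years → 5 November 2032.
Opposition Stay Credit: +326 days → 27 September 2033.
Clinical Review Extension: 249 days (within the 1564-day cap) → +249 days → 3 June 2034.
Response Delay Deduction: −63 days → 1 April 2034.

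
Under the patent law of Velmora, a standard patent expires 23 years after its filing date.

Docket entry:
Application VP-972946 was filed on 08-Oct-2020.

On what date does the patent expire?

October 8, 2043

Filing date + 23 years → 8 October 2043.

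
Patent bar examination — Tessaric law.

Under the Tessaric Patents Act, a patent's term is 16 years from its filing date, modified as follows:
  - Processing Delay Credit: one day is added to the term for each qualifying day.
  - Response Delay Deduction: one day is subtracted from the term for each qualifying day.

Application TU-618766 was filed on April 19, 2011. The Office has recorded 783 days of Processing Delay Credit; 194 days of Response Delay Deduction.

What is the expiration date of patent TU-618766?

2028-11-28

Base term: filing date + 16 years → 19 April 2027.
Processing Delay Credit: +783 days → 10 June 2029.
Response Delay Deduction: −194 days → 28 November 2028.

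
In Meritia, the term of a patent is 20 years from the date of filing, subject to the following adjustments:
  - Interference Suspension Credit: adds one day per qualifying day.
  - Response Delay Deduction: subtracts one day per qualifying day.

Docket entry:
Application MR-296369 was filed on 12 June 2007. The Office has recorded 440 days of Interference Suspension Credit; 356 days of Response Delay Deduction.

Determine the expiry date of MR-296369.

Base term: filing date + 20 years → 12 June 2027.
Interference Suspension Credit: +440 days → 25 August 2028.
Response Delay Deduction: −356 days → 4 September 2027.

2027-09-04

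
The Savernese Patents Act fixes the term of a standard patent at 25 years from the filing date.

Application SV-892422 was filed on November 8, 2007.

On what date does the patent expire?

November 8, 2032

Filing date + 25 years → 8 November 2032.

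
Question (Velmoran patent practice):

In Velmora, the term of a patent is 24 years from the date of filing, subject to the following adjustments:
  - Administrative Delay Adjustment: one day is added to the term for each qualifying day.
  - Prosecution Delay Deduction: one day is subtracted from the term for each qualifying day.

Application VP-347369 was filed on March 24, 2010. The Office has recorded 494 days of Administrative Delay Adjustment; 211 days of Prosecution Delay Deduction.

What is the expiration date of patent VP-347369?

Base term: filing date + 24 years → 24 March 2034.
Administrative Delay Adjustment: +494 days → 31 July 2035.
Prosecution Delay Deduction: −211 days → 1 January 2035.

January 1, 2035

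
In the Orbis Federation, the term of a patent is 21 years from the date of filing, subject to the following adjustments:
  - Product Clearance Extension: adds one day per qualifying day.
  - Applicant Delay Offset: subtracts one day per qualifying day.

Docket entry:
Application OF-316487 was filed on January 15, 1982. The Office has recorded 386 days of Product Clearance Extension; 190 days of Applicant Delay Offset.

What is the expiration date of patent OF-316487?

Base term: filing date + 21 years → 15 January 2003.
Product Clearance Extension: +386 days → 5 February 2004.
Applicant Delay Offset: −190 days → 30 July 2003.

July 30, 2003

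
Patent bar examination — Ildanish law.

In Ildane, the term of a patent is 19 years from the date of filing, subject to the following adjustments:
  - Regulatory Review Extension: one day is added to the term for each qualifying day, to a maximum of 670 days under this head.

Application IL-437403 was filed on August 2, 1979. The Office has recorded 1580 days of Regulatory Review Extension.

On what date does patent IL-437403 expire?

June 2, 2000

Base term: filing date + 19 years → 2 August 1998.
Regulatory Review Extension: 1580 days claimed exceeds the 670-day cap, so +670 days → 2 June 2000.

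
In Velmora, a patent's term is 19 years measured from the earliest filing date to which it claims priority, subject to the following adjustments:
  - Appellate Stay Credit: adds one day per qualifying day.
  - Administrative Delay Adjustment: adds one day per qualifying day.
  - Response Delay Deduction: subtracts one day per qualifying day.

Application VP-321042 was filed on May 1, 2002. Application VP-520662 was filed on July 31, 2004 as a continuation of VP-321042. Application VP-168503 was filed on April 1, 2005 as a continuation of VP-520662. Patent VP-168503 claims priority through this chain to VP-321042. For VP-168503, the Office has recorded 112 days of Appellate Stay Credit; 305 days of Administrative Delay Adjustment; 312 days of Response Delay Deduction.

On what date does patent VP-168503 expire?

Earliest priority filing: 1 May 2002.
Base term: 1 May 2002 + 19 years → 1 May 2021.
Appellate Stay Credit: +112 days → 21 August 2021.
Administrative Delay Adjustment: +305 days → 22 June 2022.
Response Delay Deduction: −312 days → 14 August 2021.

August 14, 2021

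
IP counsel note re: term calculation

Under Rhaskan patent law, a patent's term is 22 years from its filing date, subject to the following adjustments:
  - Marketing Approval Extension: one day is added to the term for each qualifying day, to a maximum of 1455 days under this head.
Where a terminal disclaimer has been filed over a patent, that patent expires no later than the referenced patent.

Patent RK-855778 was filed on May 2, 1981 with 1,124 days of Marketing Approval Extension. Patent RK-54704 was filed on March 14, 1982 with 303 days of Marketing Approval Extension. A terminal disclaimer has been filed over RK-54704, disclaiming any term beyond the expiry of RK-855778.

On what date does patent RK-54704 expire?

January 11, 2005

Natural term of RK-54704:
  Base: filing + 22 years → 14 March 2004.
  Marketing Approval Extension: 303 days (within the 1455-day cap) → +303 days → 11 January 2005.
Expiry of referenced patent RK-855778:
  Base: filing + 22 years → 2 May 2003.
  Marketing Approval Extension: 1124 days (within the 1455-day cap) → +1124 days → 30 May 2006.
Terminal disclaimer: RK-54704 expires on the earlier of 11 January 2005 and 30 May 2006.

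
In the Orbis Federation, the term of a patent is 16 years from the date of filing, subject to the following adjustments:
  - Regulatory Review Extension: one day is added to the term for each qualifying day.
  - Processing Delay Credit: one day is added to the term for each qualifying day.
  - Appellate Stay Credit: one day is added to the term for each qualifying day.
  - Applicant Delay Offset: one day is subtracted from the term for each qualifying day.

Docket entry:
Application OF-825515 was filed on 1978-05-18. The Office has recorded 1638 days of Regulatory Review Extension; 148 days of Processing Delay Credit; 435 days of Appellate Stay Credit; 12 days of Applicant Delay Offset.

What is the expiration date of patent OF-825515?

2000-06-04

Base term: filing date + 16 years → 18 May 1994.
Regulatory Review Extension: +1638 days → 11 November 1998.
Processing Delay Credit: +148 days → 8 April 1999.
Appellate Stay Credit: +435 days → 16 June 2000.
Applicant Delay Offset: −12 days → 4 June 2000.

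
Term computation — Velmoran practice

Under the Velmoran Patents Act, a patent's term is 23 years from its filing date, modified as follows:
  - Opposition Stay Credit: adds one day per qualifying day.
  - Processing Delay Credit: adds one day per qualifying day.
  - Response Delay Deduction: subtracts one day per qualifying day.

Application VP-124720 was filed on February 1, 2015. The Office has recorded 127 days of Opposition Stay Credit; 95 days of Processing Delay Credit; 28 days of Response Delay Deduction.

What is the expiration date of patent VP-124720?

2038-08-14

Base term: filing date + 23 years → 1 February 2038.
Opposition Stay Credit: +127 days → 8 June 2038.
Processing Delay Credit: +95 days → 11 September 2038.
Response Delay Deduction: −28 days → 14 August 2038.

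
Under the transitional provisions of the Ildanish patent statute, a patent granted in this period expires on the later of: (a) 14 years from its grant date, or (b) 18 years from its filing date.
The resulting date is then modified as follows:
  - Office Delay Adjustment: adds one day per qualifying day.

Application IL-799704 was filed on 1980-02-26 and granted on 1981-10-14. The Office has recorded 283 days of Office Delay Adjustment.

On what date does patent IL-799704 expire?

December 6, 1998

(a) grant + 14 years → 14 October 1995.
(b) filing + 18 years → 26 February 1998.
Later of the two: 26 February 1998.
Office Delay Adjustment: +283 days → 6 December 1998.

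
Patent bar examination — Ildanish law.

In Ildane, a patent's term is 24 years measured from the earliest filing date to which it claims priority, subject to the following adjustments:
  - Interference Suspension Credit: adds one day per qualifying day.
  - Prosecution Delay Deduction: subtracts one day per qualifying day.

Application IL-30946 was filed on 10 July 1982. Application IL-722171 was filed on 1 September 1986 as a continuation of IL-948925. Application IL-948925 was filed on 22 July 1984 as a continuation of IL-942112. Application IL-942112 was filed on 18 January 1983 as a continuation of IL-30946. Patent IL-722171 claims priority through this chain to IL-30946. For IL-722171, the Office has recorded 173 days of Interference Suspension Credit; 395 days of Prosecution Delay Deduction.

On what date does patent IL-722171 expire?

Earliest priority filing: 10 July 1982.
Base term: 10 July 1982 + 24 years → 10 July 2006.
Interference Suspension Credit: +173 days → 30 December 2006.
Prosecution Delay Deduction: −395 days → 30 November 2005.

November 30, 2005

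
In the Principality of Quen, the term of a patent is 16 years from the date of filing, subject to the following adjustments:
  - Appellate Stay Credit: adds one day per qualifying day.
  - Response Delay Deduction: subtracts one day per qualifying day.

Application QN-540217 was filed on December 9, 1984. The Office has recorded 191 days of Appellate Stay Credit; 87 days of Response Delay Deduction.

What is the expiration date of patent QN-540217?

March 23, 2001

Base term: filing date + 16 years → 9 December 2000.
Appellate Stay Credit: +191 days → 18 June 2001.
Response Delay Deduction: −87 days → 23 March 2001.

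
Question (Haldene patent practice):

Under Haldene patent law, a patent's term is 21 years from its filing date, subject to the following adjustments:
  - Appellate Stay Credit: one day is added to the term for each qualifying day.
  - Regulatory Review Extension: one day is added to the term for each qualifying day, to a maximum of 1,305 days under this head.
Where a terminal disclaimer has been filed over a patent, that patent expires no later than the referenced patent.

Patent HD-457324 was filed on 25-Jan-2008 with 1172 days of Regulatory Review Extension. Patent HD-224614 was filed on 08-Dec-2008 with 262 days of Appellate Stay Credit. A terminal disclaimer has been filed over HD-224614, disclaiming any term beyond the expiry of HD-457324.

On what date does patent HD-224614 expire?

August 27, 2030

Natural term of HD-224614:
  Base: filing + 21 years → 8 December 2029.
  Appellate Stay Credit: +262 days → 27 August 2030.
Expiry of referenced patent HD-457324:
  Base: filing + 21 years → 25 January 2029.
  Regulatory Review Extension: 1172 days (within the 1305-day cap) → +1172 days → 11 April 2032.
Terminal disclaimer: HD-224614 expires on the earlier of 27 August 2030 and 11 April 2032.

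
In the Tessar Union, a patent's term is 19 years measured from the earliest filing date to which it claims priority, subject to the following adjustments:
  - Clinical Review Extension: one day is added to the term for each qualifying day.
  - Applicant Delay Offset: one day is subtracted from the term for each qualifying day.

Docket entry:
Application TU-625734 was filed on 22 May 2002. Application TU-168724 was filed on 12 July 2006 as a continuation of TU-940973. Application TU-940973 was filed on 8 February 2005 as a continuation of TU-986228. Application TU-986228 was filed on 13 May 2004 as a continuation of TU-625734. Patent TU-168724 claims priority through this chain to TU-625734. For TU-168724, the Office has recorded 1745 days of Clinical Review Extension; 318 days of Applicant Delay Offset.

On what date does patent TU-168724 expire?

April 18, 2025

Earliest priority filing: 22 May 2002.
Base term: 22 May 2002 + 19 years → 22 May 2021.
Clinical Review Extension: +1745 days → 2 March 2026.
Applicant Delay Offset: −318 days → 18 April 2025.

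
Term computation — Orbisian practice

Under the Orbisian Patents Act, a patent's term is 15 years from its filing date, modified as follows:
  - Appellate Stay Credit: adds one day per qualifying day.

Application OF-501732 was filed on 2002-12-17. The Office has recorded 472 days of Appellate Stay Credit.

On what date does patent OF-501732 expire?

April 3, 2019

Base term: filing date + 15 years → 17 December 2017.
Appellate Stay Credit: +472 days → 3 April 2019.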